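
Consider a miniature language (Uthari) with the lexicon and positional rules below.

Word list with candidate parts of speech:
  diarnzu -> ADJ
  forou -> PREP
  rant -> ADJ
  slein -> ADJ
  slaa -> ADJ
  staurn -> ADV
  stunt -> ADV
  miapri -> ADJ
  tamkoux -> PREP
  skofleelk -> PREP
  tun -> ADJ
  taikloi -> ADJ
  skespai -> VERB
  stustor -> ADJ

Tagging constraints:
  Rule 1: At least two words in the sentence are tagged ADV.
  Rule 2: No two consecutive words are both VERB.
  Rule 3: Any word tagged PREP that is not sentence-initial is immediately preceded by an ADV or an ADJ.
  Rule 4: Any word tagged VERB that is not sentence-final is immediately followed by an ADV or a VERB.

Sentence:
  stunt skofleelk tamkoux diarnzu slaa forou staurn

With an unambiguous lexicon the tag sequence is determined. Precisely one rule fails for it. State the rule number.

Fixed tagging: ADV PREP PREP ADJ ADJ PREP ADV.
Checking each rule: R1 pass, R2 pass, R3 fail, R4 pass.
Only rule 3 fails.

3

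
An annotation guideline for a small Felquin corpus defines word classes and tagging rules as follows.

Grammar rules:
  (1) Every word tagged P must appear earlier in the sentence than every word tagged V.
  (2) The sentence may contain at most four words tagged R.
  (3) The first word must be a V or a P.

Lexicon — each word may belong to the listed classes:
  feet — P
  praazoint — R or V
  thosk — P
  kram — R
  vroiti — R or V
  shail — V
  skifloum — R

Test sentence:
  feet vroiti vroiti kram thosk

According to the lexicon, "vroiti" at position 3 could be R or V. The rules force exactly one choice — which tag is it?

Candidates per position — 1:feet {P}; 2:vroiti {R,V}; 3:vroiti {R,V}; 4:kram {R}; 5:thosk {P}.
Position 2: tagging it V would leave rule 1 unsatisfiable, so it must be R.
Position 3: tagging it V would leave rule 1 unsatisfiable, so it must be R.
The unique satisfying tagging is: P R R R P.
Checking: rule 1 holds; rule 2 holds; rule 3 holds.

R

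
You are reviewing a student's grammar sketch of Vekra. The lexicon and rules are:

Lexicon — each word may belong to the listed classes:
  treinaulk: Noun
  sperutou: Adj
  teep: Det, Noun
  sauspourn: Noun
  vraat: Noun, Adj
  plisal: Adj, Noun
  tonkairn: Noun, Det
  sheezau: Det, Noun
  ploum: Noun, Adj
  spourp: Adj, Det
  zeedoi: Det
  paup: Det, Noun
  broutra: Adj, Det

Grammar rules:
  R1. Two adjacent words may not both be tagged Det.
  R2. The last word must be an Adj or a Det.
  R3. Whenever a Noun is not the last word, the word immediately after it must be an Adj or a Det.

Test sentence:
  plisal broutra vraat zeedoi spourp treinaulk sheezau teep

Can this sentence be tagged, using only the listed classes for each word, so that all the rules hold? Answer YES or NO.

NO

Candidates per position — 1:plisal {Adj,Noun}; 2:broutra {Adj,Det}; 3:vraat {Noun,Adj}; 4:zeedoi {Det}; 5:spourp {Adj,Det}; 6:treinaulk {Noun}; 7:sheezau {Det,Noun}; 8:teep {Det,Noun}.
Every candidate sequence violates at least one rule; no consistent tagging exists.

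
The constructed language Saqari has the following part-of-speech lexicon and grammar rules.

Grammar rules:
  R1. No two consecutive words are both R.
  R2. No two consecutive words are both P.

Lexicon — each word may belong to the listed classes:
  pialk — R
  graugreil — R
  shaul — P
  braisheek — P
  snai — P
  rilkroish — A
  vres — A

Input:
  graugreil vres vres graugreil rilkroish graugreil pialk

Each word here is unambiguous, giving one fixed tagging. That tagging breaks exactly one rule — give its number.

1

Fixed tagging: R A A R A R R.
Checking each rule: R1 ✗, R2 ✓.
Only rule 1 fails.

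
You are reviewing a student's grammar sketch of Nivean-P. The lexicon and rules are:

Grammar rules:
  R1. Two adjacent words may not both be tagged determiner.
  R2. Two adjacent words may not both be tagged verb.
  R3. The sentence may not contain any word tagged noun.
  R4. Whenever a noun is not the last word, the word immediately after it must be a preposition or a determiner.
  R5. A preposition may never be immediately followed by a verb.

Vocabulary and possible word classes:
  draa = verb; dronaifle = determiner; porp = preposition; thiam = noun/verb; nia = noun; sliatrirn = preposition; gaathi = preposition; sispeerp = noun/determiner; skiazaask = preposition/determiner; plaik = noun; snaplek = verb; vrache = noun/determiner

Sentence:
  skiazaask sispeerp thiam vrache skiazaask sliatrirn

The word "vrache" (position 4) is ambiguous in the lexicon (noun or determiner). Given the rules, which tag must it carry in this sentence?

determiner

Candidates per position — 1:skiazaask {preposition,determiner}; 2:sispeerp {noun,determiner}; 3:thiam {noun,verb}; 4:vrache {noun,determiner}; 5:skiazaask {preposition,determiner}; 6:sliatrirn {preposition}.
Position 2: tagging it noun would leave rule 3 unsatisfiable, so it must be determiner.
Position 3: tagging it noun would leave rule 3 unsatisfiable, so it must be verb.
Position 4: tagging it noun would leave rule 3 unsatisfiable, so it must be determiner.
Position 5: tagging it determiner would leave rule 1 unsatisfiable, so it must be preposition.
Position 1: tagging it determiner would leave rule 1 unsatisfiable, so it must be preposition.
So the tagging must be: preposition determiner verb determiner preposition preposition.
Rule-by-rule: rule 1 holds; rule 2 holds; rule 3 holds; rule 4 holds; rule 5 holds.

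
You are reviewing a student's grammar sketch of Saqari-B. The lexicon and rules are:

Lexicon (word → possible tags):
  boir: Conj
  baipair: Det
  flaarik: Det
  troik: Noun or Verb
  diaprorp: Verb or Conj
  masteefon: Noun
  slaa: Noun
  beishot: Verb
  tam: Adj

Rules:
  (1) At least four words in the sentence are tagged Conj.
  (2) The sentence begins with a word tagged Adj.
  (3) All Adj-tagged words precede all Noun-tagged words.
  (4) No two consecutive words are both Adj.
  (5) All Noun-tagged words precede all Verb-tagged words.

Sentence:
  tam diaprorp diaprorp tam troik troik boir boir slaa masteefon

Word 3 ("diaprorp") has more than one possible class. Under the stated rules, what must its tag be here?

Candidates per position — 1:tam {Adj}; 2:diaprorp {Verb,Conj}; 3:diaprorp {Verb,Conj}; 4:tam {Adj}; 5:troik {Noun,Verb}; 6:troik {Noun,Verb}; 7:boir {Conj}; 8:boir {Conj}; 9:slaa {Noun}; 10:masteefon {Noun}.
At position 2, choosing Verb makes rule 1 impossible to satisfy; hence Conj.
At position 3, choosing Verb makes rule 1 impossible to satisfy; hence Conj.
At position 5, choosing Verb makes rule 5 impossible to satisfy; hence Noun.
At position 6, choosing Verb makes rule 5 impossible to satisfy; hence Noun.
The unique satisfying tagging is: Adj Conj Conj Adj Noun Noun Conj Conj Noun Noun.
Checking: rule 1 ✓; rule 2 ✓; rule 3 ✓; rule 4 ✓; rule 5 ✓.

Conj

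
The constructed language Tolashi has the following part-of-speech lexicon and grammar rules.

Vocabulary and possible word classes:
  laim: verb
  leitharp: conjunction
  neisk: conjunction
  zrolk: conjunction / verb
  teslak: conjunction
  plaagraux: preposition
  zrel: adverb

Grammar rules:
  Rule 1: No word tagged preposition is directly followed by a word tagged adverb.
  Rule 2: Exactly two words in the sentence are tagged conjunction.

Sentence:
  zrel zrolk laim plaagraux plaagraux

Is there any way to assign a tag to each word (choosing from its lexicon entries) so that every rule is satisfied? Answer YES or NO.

Candidates per position — 1:zrel {adverb}; 2:zrolk {conjunction,verb}; 3:laim {verb}; 4:plaagraux {preposition}; 5:plaagraux {preposition}.
Rule 2 cannot be satisfied by any choice of tags from the lexicon.
So there is no consistent tagging.

NO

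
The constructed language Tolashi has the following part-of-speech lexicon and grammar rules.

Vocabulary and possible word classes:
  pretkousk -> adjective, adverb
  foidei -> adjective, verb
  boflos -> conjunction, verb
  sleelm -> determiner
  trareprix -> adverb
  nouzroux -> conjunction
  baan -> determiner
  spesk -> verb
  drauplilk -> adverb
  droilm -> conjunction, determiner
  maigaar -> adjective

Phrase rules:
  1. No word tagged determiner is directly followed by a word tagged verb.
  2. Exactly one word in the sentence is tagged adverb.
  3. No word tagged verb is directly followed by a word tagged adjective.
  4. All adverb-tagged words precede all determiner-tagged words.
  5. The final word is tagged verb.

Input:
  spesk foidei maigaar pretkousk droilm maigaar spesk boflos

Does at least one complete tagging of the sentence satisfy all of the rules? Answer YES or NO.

Candidates per position — 1:spesk {verb}; 2:foidei {adjective,verb}; 3:maigaar {adjective}; 4:pretkousk {adjective,adverb}; 5:droilm {conjunction,determiner}; 6:maigaar {adjective}; 7:spesk {verb}; 8:boflos {conjunction,verb}.
Rule 3 cannot be satisfied by any choice of tags from the lexicon.
So there is no consistent tagging.

NO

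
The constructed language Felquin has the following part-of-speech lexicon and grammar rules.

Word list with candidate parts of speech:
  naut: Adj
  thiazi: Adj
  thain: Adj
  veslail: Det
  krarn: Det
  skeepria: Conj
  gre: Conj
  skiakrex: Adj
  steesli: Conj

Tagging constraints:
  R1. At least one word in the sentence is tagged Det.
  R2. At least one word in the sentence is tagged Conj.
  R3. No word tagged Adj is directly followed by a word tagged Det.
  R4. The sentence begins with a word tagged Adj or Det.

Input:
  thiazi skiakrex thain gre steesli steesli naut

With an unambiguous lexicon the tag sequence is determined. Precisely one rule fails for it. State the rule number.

Fixed tagging: Adj Adj Adj Conj Conj Conj Adj.
Rule check: R1 fail, R2 pass, R3 pass, R4 pass.
Only rule 1 fails.

1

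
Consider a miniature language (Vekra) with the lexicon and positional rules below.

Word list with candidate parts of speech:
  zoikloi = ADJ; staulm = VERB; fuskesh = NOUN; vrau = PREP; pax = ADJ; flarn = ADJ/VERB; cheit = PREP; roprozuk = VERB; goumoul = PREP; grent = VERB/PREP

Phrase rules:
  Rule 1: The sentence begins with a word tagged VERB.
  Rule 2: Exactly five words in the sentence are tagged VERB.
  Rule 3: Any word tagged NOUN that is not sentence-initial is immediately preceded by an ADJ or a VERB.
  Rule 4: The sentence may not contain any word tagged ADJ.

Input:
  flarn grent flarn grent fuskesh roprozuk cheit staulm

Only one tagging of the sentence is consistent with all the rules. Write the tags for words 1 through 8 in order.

Candidates per position — 1:flarn {ADJ,VERB}; 2:grent {VERB,PREP}; 3:flarn {ADJ,VERB}; 4:grent {VERB,PREP}; 5:fuskesh {NOUN}; 6:roprozuk {VERB}; 7:cheit {PREP}; 8:staulm {VERB}.
At position 1, choosing ADJ makes rule 1 impossible to satisfy; hence VERB.
At position 3, choosing ADJ makes rule 4 impossible to satisfy; hence VERB.
At position 4, choosing PREP makes rule 3 impossible to satisfy; hence VERB.
At position 2, choosing VERB makes rule 2 impossible to satisfy; hence PREP.
The only consistent sequence is: VERB PREP VERB VERB NOUN VERB PREP VERB.
Checking: rule 1 satisfied; rule 2 satisfied; rule 3 satisfied; rule 4 satisfied.

VERB PREP VERB VERB NOUN VERB PREP VERB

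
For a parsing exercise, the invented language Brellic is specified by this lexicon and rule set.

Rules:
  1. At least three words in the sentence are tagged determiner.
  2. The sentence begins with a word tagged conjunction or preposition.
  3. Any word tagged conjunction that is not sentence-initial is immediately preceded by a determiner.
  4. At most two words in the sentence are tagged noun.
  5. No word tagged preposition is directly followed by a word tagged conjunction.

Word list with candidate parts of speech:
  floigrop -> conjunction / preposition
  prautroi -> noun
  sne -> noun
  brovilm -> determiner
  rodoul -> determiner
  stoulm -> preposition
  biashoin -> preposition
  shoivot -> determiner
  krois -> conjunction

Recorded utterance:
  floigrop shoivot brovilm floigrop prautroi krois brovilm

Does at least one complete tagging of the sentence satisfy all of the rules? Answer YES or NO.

NO

Candidates per position — 1:floigrop {conjunction,preposition}; 2:shoivot {determiner}; 3:brovilm {determiner}; 4:floigrop {conjunction,preposition}; 5:prautroi {noun}; 6:krois {conjunction}; 7:brovilm {determiner}.
Rule 3 cannot be satisfied by any choice of tags from the lexicon.
So there is no consistent tagging.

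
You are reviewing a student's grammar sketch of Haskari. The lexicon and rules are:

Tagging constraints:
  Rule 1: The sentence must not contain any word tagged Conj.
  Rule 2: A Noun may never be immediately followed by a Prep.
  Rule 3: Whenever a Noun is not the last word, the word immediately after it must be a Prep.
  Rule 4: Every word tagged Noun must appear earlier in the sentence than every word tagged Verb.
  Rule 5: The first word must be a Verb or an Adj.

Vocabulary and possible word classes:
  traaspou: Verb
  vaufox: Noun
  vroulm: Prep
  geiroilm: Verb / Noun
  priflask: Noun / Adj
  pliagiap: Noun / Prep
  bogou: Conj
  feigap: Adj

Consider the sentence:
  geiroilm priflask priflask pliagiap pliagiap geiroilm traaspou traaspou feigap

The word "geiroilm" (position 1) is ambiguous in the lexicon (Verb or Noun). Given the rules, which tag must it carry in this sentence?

Verb

Candidates per position — 1:geiroilm {Verb,Noun}; 2:priflask {Noun,Adj}; 3:priflask {Noun,Adj}; 4:pliagiap {Noun,Prep}; 5:pliagiap {Noun,Prep}; 6:geiroilm {Verb,Noun}; 7:traaspou {Verb}; 8:traaspou {Verb}; 9:feigap {Adj}.
At position 1, choosing Noun makes rule 3 impossible to satisfy; hence Verb.
At position 2, choosing Noun makes rule 3 impossible to satisfy; hence Adj.
At position 3, choosing Noun makes rule 4 impossible to satisfy; hence Adj.
At position 4, choosing Noun makes rule 4 impossible to satisfy; hence Prep.
At position 5, choosing Noun makes rule 3 impossible to satisfy; hence Prep.
At position 6, choosing Noun makes rule 3 impossible to satisfy; hence Verb.
That leaves exactly one tagging: Verb Adj Adj Prep Prep Verb Verb Verb Adj.
Rule-by-rule: rule 1 ok; rule 2 ok; rule 3 ok; rule 4 ok; rule 5 ok.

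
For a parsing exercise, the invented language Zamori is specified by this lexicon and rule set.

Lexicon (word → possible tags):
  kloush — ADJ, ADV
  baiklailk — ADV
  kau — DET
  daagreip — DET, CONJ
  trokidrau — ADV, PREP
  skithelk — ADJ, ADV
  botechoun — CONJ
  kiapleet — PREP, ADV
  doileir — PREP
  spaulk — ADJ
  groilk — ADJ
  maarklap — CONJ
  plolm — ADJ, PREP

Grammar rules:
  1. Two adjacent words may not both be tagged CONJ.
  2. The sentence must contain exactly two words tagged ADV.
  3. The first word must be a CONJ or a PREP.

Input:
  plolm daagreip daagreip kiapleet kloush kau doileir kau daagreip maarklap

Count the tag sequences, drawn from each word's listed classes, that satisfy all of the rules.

Candidates per position — 1:plolm {ADJ,PREP}; 2:daagreip {DET,CONJ}; 3:daagreip {DET,CONJ}; 4:kiapleet {PREP,ADV}; 5:kloush {ADJ,ADV}; 6:kau {DET}; 7:doileir {PREP}; 8:kau {DET}; 9:daagreip {DET,CONJ}; 10:maarklap {CONJ}.
There are 64 candidate sequences in total.
The sequences that satisfy every rule: PREP DET DET ADV ADV DET PREP DET DET CONJ; PREP DET CONJ ADV ADV DET PREP DET DET CONJ; PREP CONJ DET ADV ADV DET PREP DET DET CONJ.
Count = 3.

3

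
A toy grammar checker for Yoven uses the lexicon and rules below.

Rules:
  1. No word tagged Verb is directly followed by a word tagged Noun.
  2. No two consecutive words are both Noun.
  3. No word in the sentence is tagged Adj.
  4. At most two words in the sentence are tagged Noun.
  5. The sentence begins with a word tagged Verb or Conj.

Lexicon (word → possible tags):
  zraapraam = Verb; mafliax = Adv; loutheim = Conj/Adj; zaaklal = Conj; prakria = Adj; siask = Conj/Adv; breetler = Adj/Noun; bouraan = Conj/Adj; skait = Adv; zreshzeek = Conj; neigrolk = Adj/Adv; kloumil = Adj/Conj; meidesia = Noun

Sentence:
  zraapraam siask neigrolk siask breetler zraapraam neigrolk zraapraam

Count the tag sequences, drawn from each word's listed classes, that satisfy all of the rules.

4

Candidates per position — 1:zraapraam {Verb}; 2:siask {Conj,Adv}; 3:neigrolk {Adj,Adv}; 4:siask {Conj,Adv}; 5:breetler {Adj,Noun}; 6:zraapraam {Verb}; 7:neigrolk {Adj,Adv}; 8:zraapraam {Verb}.
There are 32 candidate sequences in total.
The sequences that satisfy every rule: Verb Conj Adv Conj Noun Verb Adv Verb; Verb Conj Adv Adv Noun Verb Adv Verb; Verb Adv Adv Conj Noun Verb Adv Verb; Verb Adv Adv Adv Noun Verb Adv Verb.
Count = 4.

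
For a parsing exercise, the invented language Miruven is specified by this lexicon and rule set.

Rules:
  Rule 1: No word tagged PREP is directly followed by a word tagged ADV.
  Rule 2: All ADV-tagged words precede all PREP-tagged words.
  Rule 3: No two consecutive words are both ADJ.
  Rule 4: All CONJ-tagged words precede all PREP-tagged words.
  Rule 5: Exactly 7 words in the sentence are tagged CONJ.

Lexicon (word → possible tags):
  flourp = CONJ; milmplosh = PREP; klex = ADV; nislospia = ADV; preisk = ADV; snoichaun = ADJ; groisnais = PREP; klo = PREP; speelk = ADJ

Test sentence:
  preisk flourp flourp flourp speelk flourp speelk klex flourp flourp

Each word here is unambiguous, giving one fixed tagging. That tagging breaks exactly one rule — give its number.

5

Fixed tagging: ADV CONJ CONJ CONJ ADJ CONJ ADJ ADV CONJ CONJ.
Applying the rules: R1 ✓, R2 ✓, R3 ✓, R4 ✓, R5 ✗.
Only rule 5 fails.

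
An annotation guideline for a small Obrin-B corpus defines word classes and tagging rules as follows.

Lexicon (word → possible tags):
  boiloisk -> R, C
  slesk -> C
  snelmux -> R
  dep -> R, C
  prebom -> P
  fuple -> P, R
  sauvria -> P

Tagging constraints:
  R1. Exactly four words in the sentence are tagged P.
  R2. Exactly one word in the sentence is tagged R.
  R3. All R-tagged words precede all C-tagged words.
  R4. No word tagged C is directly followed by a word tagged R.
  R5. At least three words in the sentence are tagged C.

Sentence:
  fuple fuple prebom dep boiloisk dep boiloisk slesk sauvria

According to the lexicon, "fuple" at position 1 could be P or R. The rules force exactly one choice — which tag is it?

P

Candidates per position — 1:fuple {P,R}; 2:fuple {P,R}; 3:prebom {P}; 4:dep {R,C}; 5:boiloisk {R,C}; 6:dep {R,C}; 7:boiloisk {R,C}; 8:slesk {C}; 9:sauvria {P}.
Position 1: tagging it R would leave rule 1 unsatisfiable, so it must be P.
Position 2: tagging it R would leave rule 1 unsatisfiable, so it must be P.
The remaining ambiguous positions (4, 5, 6, 7) are resolved jointly — only one combination satisfies every rule.
The unique satisfying tagging is: P P P R C C C C P.
Verifying each rule — rule 1 holds; rule 2 holds; rule 3 holds; rule 4 holds; rule 5 holds.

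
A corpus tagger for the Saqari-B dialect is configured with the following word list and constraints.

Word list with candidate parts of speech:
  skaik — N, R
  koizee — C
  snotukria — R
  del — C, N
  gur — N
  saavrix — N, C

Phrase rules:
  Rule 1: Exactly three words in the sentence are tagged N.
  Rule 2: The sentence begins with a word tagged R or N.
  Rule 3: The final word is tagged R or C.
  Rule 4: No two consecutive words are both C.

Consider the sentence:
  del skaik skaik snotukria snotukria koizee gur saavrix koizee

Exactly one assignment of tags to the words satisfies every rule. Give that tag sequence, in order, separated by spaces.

Candidates per position — 1:del {C,N}; 2:skaik {N,R}; 3:skaik {N,R}; 4:snotukria {R}; 5:snotukria {R}; 6:koizee {C}; 7:gur {N}; 8:saavrix {N,C}; 9:koizee {C}.
At position 1, choosing C makes rule 2 impossible to satisfy; hence N.
At position 8, choosing C makes rule 4 impossible to satisfy; hence N.
At position 2, choosing N makes rule 1 impossible to satisfy; hence R.
At position 3, choosing N makes rule 1 impossible to satisfy; hence R.
The only consistent sequence is: N R R R R C N N C.
Rule-by-rule: rule 1 ✓; rule 2 ✓; rule 3 ✓; rule 4 ✓.

N R R R R C N N C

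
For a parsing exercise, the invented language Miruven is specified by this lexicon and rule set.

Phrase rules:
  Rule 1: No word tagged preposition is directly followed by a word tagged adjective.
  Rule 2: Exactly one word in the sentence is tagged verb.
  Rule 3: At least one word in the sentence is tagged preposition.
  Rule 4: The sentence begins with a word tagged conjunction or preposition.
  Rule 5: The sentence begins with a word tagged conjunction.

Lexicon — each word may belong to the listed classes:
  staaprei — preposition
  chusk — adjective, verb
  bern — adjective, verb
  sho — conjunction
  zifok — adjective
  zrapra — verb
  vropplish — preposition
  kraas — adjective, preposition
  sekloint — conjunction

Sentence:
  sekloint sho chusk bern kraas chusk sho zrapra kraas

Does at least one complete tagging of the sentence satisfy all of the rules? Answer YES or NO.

Candidates per position — 1:sekloint {conjunction}; 2:sho {conjunction}; 3:chusk {adjective,verb}; 4:bern {adjective,verb}; 5:kraas {adjective,preposition}; 6:chusk {adjective,verb}; 7:sho {conjunction}; 8:zrapra {verb}; 9:kraas {adjective,preposition}.
One satisfying assignment: conjunction conjunction adjective adjective adjective adjective conjunction verb preposition.
Checking: rule 1 ok; rule 2 ok; rule 3 ok; rule 4 ok; rule 5 ok.

YES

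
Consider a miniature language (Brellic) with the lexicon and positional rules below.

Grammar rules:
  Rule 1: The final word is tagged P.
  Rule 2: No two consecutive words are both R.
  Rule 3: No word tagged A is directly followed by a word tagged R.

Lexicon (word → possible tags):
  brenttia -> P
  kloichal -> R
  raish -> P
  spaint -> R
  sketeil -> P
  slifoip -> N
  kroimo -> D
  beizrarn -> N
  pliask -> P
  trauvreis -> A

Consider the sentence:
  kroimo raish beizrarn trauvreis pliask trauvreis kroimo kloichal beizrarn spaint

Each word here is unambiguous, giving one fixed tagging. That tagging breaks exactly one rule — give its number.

1

Fixed tagging: D P N A P A D R N R.
Applying the rules: R1 ✗, R2 ✓, R3 ✓.
Only rule 1 fails.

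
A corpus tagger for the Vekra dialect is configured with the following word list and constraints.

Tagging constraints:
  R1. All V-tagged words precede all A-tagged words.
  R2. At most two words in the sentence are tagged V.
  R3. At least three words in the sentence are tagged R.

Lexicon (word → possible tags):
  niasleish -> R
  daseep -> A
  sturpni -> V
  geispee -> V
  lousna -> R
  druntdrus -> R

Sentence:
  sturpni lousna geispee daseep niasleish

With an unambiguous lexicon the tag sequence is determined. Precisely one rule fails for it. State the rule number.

Fixed tagging: V R V A R.
Applying the rules: R1 ok, R2 ok, R3 fails.
Only rule 3 fails.

3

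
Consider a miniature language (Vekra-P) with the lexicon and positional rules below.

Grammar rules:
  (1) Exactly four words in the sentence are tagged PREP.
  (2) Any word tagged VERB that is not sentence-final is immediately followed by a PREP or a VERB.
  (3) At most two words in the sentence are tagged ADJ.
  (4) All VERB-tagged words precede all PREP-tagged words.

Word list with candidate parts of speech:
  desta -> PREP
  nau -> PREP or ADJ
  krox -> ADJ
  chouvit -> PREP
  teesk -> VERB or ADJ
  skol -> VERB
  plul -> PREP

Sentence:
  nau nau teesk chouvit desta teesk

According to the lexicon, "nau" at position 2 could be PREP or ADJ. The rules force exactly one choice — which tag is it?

Candidates per position — 1:nau {PREP,ADJ}; 2:nau {PREP,ADJ}; 3:teesk {VERB,ADJ}; 4:chouvit {PREP}; 5:desta {PREP}; 6:teesk {VERB,ADJ}.
Position 1: tagging it ADJ would leave rule 1 unsatisfiable, so it must be PREP.
Position 2: tagging it ADJ would leave rule 1 unsatisfiable, so it must be PREP.
Position 3: tagging it VERB would leave rule 4 unsatisfiable, so it must be ADJ.
Position 6: tagging it VERB would leave rule 4 unsatisfiable, so it must be ADJ.
That leaves exactly one tagging: PREP PREP ADJ PREP PREP ADJ.
Check: rule 1 ok; rule 2 ok; rule 3 ok; rule 4 ok.

PREP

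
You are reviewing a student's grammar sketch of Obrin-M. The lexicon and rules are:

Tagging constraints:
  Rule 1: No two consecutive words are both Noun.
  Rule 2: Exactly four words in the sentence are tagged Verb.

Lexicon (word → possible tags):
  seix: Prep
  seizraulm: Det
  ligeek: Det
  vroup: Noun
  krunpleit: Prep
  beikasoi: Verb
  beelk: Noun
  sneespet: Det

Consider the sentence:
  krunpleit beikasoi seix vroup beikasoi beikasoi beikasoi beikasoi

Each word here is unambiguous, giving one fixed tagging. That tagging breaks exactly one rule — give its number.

Fixed tagging: Prep Verb Prep Noun Verb Verb Verb Verb.
Checking each rule: R1 holds, R2 violated.
Only rule 2 fails.

2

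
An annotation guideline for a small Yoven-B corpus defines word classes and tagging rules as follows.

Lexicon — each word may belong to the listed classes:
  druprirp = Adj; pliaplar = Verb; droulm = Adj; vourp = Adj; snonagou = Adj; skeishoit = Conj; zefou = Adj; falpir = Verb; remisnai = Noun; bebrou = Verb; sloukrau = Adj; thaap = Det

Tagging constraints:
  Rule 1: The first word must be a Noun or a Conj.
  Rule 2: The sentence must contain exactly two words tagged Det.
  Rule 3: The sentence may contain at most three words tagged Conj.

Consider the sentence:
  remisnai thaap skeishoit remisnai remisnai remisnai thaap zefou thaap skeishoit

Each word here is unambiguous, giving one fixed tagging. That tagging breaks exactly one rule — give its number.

2

Fixed tagging: Noun Det Conj Noun Noun Noun Det Adj Det Conj.
Checking each rule: R1 ✓, R2 ✗, R3 ✓.
Only rule 2 fails.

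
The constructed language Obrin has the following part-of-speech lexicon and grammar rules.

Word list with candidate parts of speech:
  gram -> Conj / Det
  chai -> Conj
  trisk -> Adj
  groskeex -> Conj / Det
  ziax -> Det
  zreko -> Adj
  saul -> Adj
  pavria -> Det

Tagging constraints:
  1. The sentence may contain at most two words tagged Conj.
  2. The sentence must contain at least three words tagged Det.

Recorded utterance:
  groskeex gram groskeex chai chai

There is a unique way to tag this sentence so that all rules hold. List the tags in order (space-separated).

Det Det Det Conj Conj

Candidates per position — 1:groskeex {Conj,Det}; 2:gram {Conj,Det}; 3:groskeex {Conj,Det}; 4:chai {Conj}; 5:chai {Conj}.
At position 1, choosing Conj makes rule 1 impossible to satisfy; hence Det.
At position 2, choosing Conj makes rule 1 impossible to satisfy; hence Det.
At position 3, choosing Conj makes rule 1 impossible to satisfy; hence Det.
The unique satisfying tagging is: Det Det Det Conj Conj.
Check: rule 1 holds; rule 2 holds.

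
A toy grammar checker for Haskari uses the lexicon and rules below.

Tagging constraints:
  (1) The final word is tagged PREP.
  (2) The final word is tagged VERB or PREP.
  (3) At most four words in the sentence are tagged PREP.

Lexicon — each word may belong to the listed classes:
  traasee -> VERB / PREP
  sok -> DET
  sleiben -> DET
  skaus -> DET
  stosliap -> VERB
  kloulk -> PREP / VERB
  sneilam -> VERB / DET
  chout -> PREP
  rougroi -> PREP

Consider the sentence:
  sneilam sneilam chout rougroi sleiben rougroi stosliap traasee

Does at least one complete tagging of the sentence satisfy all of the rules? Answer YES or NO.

YES

Candidates per position — 1:sneilam {VERB,DET}; 2:sneilam {VERB,DET}; 3:chout {PREP}; 4:rougroi {PREP}; 5:sleiben {DET}; 6:rougroi {PREP}; 7:stosliap {VERB}; 8:traasee {VERB,PREP}.
One satisfying assignment: DET DET PREP PREP DET PREP VERB PREP.
Verifying each rule — rule 1 ok; rule 2 ok; rule 3 ok.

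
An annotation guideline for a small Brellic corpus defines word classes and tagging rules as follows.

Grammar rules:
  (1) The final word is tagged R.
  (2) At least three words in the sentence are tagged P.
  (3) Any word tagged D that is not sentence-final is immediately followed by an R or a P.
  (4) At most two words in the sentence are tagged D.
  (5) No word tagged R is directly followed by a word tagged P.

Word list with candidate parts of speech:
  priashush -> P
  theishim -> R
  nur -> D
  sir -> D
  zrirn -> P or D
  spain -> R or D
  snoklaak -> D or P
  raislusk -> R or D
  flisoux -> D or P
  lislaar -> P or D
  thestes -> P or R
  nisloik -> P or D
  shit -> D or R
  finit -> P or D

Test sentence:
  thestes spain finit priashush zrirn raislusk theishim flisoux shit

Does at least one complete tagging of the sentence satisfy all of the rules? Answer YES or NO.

YES

Candidates per position — 1:thestes {P,R}; 2:spain {R,D}; 3:finit {P,D}; 4:priashush {P}; 5:zrirn {P,D}; 6:raislusk {R,D}; 7:theishim {R}; 8:flisoux {D,P}; 9:shit {D,R}.
One satisfying assignment: P R D P P R R D R.
Verifying each rule — rule 1 ok; rule 2 ok; rule 3 ok; rule 4 ok; rule 5 ok.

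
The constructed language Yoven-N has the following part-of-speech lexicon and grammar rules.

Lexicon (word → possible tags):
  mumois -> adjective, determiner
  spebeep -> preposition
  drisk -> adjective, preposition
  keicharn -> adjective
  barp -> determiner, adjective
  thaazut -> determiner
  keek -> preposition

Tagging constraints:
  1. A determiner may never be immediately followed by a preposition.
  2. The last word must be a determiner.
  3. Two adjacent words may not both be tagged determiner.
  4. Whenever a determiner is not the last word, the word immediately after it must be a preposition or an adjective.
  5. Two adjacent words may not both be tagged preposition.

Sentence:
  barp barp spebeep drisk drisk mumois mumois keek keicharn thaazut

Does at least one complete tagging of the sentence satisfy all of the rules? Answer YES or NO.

YES

Candidates per position — 1:barp {determiner,adjective}; 2:barp {determiner,adjective}; 3:spebeep {preposition}; 4:drisk {adjective,preposition}; 5:drisk {adjective,preposition}; 6:mumois {adjective,determiner}; 7:mumois {adjective,determiner}; 8:keek {preposition}; 9:keicharn {adjective}; 10:thaazut {determiner}.
One satisfying assignment: adjective adjective preposition adjective preposition adjective adjective preposition adjective determiner.
Check: rule 1 ✓; rule 2 ✓; rule 3 ✓; rule 4 ✓; rule 5 ✓.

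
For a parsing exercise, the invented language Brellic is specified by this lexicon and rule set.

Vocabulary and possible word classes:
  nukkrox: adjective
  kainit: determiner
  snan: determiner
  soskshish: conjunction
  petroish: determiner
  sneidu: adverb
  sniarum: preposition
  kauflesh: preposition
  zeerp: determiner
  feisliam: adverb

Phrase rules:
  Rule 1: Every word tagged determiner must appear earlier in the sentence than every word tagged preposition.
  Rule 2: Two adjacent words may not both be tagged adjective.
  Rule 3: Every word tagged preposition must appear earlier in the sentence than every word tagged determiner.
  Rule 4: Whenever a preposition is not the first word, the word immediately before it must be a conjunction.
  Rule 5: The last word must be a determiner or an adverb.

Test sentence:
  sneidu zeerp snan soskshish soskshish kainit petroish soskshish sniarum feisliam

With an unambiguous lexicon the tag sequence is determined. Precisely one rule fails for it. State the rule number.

Fixed tagging: adverb determiner determiner conjunction conjunction determiner determiner conjunction preposition adverb.
Rule check: R1 pass, R2 pass, R3 fail, R4 pass, R5 pass.
Only rule 3 fails.

3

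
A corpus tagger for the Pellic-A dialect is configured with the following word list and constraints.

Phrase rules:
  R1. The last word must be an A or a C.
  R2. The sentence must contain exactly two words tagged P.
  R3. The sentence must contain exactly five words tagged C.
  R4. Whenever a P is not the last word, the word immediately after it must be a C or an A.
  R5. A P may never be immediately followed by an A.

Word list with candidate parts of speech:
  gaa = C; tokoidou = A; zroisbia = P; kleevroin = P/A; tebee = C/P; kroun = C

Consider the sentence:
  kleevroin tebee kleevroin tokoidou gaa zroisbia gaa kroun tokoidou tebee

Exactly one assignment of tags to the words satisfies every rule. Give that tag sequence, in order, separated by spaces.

P C A A C P C C A C

Candidates per position — 1:kleevroin {P,A}; 2:tebee {C,P}; 3:kleevroin {P,A}; 4:tokoidou {A}; 5:gaa {C}; 6:zroisbia {P}; 7:gaa {C}; 8:kroun {C}; 9:tokoidou {A}; 10:tebee {C,P}.
At position 2, choosing P makes rule 3 impossible to satisfy; hence C.
At position 3, choosing P makes rule 5 impossible to satisfy; hence A.
At position 10, choosing P makes rule 1 impossible to satisfy; hence C.
At position 1, choosing A makes rule 2 impossible to satisfy; hence P.
The unique satisfying tagging is: P C A A C P C C A C.
Checking: rule 1 holds; rule 2 holds; rule 3 holds; rule 4 holds; rule 5 holds.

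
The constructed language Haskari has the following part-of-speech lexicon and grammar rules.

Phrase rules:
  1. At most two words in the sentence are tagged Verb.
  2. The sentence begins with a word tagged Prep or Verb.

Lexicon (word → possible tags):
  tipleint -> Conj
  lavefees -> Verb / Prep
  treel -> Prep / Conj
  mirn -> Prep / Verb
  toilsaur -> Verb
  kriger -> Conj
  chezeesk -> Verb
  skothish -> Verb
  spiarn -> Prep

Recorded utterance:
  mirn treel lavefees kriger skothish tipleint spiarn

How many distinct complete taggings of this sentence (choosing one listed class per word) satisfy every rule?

Candidates per position — 1:mirn {Prep,Verb}; 2:treel {Prep,Conj}; 3:lavefees {Verb,Prep}; 4:kriger {Conj}; 5:skothish {Verb}; 6:tipleint {Conj}; 7:spiarn {Prep}.
There are 8 candidate sequences in total.
Checking each against the rules leaves 6 sequences.
Count = 6.

6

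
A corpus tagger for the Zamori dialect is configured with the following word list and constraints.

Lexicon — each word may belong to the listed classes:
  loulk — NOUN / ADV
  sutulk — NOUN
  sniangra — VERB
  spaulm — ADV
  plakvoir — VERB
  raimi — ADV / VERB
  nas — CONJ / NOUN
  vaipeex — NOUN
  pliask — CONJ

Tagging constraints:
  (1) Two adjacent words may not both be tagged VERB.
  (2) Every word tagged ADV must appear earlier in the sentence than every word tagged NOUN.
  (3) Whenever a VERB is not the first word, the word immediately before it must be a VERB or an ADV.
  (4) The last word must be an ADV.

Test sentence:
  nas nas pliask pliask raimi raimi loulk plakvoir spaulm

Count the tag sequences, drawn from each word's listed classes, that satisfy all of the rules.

Candidates per position — 1:nas {CONJ,NOUN}; 2:nas {CONJ,NOUN}; 3:pliask {CONJ}; 4:pliask {CONJ}; 5:raimi {ADV,VERB}; 6:raimi {ADV,VERB}; 7:loulk {NOUN,ADV}; 8:plakvoir {VERB}; 9:spaulm {ADV}.
There are 32 candidate sequences in total.
The sequences that satisfy every rule: CONJ CONJ CONJ CONJ ADV ADV ADV VERB ADV; CONJ CONJ CONJ CONJ ADV VERB ADV VERB ADV.
Count = 2.

2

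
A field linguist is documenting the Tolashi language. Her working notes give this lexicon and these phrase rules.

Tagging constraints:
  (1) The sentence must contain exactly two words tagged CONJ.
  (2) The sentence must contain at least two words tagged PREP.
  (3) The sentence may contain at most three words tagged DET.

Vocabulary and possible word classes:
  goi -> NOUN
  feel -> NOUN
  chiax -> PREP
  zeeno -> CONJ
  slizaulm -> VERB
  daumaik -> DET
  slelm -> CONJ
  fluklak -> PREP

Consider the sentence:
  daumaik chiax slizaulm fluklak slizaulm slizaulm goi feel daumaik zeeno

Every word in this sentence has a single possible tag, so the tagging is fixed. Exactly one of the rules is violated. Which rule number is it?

Fixed tagging: DET PREP VERB PREP VERB VERB NOUN NOUN DET CONJ.
Applying the rules: R1 fails, R2 ok, R3 ok.
Only rule 1 fails.

1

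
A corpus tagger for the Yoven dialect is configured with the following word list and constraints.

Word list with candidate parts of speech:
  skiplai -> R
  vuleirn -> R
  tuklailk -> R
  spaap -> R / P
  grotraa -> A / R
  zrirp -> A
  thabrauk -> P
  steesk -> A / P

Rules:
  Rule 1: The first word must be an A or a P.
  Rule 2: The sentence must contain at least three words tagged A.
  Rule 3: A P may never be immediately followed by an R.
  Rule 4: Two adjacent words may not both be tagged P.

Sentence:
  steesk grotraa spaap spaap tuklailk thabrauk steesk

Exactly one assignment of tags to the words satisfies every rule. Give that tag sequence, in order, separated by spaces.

Candidates per position — 1:steesk {A,P}; 2:grotraa {A,R}; 3:spaap {R,P}; 4:spaap {R,P}; 5:tuklailk {R}; 6:thabrauk {P}; 7:steesk {A,P}.
At position 1, choosing P makes rule 2 impossible to satisfy; hence A.
At position 2, choosing R makes rule 2 impossible to satisfy; hence A.
At position 3, choosing P makes rule 3 impossible to satisfy; hence R.
At position 4, choosing P makes rule 3 impossible to satisfy; hence R.
At position 7, choosing P makes rule 2 impossible to satisfy; hence A.
The unique satisfying tagging is: A A R R R P A.
Verifying each rule — rule 1 ✓; rule 2 ✓; rule 3 ✓; rule 4 ✓.

A A R R R P A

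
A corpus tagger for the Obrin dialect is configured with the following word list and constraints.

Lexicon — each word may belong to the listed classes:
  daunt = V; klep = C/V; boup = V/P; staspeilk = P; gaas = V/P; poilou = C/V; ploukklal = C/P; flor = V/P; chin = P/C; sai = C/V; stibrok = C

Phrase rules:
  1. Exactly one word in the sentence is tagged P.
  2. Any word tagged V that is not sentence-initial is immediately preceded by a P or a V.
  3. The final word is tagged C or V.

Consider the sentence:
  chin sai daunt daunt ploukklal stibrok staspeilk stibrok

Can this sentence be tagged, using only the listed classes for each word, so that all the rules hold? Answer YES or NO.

Candidates per position — 1:chin {P,C}; 2:sai {C,V}; 3:daunt {V}; 4:daunt {V}; 5:ploukklal {C,P}; 6:stibrok {C}; 7:staspeilk {P}; 8:stibrok {C}.
Every candidate sequence violates at least one rule; no consistent tagging exists.

NO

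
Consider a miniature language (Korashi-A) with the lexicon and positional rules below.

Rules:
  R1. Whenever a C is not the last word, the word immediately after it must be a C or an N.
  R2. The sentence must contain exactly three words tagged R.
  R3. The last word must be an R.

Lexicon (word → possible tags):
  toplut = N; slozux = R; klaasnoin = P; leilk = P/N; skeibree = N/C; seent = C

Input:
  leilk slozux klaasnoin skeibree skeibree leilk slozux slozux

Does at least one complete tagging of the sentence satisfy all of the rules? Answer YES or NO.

YES

Candidates per position — 1:leilk {P,N}; 2:slozux {R}; 3:klaasnoin {P}; 4:skeibree {N,C}; 5:skeibree {N,C}; 6:leilk {P,N}; 7:slozux {R}; 8:slozux {R}.
One satisfying assignment: N R P C C N R R.
Checking: rule 1 ok; rule 2 ok; rule 3 ok.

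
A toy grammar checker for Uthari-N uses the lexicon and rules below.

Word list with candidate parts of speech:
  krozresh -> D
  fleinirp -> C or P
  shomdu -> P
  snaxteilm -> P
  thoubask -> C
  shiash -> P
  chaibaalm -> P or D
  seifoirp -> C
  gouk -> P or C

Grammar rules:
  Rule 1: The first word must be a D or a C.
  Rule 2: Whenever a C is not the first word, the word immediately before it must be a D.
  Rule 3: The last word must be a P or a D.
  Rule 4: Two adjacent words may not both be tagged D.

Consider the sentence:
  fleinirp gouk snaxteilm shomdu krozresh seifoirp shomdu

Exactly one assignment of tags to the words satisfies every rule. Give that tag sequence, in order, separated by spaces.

C P P P D C P

Candidates per position — 1:fleinirp {C,P}; 2:gouk {P,C}; 3:snaxteilm {P}; 4:shomdu {P}; 5:krozresh {D}; 6:seifoirp {C}; 7:shomdu {P}.
At position 1, choosing P makes rule 1 impossible to satisfy; hence C.
At position 2, choosing C makes rule 2 impossible to satisfy; hence P.
So the tagging must be: C P P P D C P.
Checking: rule 1 ✓; rule 2 ✓; rule 3 ✓; rule 4 ✓.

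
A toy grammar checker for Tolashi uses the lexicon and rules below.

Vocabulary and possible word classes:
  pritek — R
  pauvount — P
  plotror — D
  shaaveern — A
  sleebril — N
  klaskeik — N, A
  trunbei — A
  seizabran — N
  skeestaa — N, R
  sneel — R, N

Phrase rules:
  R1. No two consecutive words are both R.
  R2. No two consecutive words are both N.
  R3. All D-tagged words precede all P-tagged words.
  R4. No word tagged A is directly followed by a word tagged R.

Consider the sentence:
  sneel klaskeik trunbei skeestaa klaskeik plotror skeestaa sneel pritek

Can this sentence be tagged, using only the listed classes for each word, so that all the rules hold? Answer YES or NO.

Candidates per position — 1:sneel {R,N}; 2:klaskeik {N,A}; 3:trunbei {A}; 4:skeestaa {N,R}; 5:klaskeik {N,A}; 6:plotror {D}; 7:skeestaa {N,R}; 8:sneel {R,N}; 9:pritek {R}.
One satisfying assignment: R A A N A D R N R.
Checking: rule 1 ok; rule 2 ok; rule 3 ok; rule 4 ok.

YES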